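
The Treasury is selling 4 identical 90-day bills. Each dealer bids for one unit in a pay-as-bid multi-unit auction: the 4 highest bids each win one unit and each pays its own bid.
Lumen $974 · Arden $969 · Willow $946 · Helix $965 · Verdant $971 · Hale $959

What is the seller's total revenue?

Total revenue: $3,879

Sorting: 974 (Lumen), 971 (Verdant), 969 (Arden), 965 (Helix), 959 (Hale), 946 (Willow)
Winners (4 units): Lumen, Verdant, Arden, Helix.
Total revenue = 974 + 971 + 969 + 965 = $3,879.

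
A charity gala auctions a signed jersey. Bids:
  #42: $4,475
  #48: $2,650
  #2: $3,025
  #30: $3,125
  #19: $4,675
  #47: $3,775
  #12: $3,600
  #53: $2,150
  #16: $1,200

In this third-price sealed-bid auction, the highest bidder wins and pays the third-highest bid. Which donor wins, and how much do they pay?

Bids ranked: 4,675 (#19) > 4,475 (#42) > 3,775 (#47) > 3,600 (#12) > 3,125 (#30) > 3,025 (#2) > …
#19 wins; payment is bid #3 in the ranking = $3,775.

#19 pays $3,775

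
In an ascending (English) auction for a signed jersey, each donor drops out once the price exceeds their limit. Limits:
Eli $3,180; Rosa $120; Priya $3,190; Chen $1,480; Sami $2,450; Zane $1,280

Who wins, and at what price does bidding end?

Priya wins at $3,180

Limits in order: 3,190 (Priya) > 3,180 (Eli) > 2,450 (Sami) > 1,480 (Chen) > 1,280 (Zane) > 120 (Rosa)
Eli is the last rival to drop out, at $3,180; Priya remains and wins at that price.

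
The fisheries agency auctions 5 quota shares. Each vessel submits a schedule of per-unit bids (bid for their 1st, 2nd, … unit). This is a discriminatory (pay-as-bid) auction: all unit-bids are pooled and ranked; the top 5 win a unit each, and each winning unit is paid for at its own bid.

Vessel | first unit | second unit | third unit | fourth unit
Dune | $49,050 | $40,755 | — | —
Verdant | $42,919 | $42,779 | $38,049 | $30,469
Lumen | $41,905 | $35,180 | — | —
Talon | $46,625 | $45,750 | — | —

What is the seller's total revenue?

Pooled unit-bids ranked (top 5): 49,050 (Dune-1), 46,625 (Talon-1), 45,750 (Talon-2), 42,919 (Verdant-1), 42,779 (Verdant-2)
Next rejected bid: $41,905 (not a price — pay-as-bid).
Each winning unit pays its own bid.
Revenue = 49,050 + 46,625 + 45,750 + 42,919 + 42,779 = $227,123.

Total revenue: $227,123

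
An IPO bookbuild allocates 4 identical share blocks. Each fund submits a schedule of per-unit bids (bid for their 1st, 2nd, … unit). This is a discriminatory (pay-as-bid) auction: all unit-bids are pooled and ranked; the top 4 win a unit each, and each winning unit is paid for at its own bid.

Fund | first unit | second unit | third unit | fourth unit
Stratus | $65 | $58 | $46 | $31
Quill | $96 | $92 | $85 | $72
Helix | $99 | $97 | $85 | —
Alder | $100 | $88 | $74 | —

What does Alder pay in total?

Merging the schedules and taking the best 4: 100 (Alder-1), 99 (Helix-1), 97 (Helix-2), 96 (Quill-1)
Next rejected bid: $92 (not a price — pay-as-bid).
Alder's winning unit-bids: 100 = $100.

Alder pays $100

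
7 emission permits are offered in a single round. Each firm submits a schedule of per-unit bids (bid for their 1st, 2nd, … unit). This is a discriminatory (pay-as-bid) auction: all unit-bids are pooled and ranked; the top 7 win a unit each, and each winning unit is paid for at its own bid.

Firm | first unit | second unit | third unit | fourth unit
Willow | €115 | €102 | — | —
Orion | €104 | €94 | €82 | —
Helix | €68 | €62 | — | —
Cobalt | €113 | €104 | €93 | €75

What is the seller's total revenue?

Total revenue: €725

Merging the schedules and taking the best 7: 115 (Willow-1), 113 (Cobalt-1), 104 (Orion-1), 104 (Cobalt-2), 102 (Willow-2), 94 (Orion-2), 93 (Cobalt-3)
Next rejected bid: €82 (not a price — pay-as-bid).
Each winning unit pays its own bid.
Revenue = 115 + 113 + 104 + 104 + 102 + 94 + 93 = €725.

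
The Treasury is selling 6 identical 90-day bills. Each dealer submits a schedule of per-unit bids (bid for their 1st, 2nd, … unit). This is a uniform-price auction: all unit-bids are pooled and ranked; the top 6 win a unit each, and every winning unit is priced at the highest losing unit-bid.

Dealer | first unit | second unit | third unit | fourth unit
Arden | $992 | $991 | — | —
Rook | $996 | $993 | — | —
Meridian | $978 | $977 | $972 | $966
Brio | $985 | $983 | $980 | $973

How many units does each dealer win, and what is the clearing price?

Merging the schedules and taking the best 6: 996 (Rook-1), 993 (Rook-2), 992 (Arden-1), 991 (Arden-2), 985 (Brio-1), 983 (Brio-2)
Highest rejected unit-bid = $980.
Allocation: Arden 2, Brio 2, Rook 2.

Arden 2, Brio 2, Rook 2; clearing price $980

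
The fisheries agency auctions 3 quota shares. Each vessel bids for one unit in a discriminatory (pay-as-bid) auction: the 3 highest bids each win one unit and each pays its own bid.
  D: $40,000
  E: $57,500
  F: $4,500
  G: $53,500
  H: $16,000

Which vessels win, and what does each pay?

E $57,500, G $53,500, D $40,000

Sorting: 57,500 (E), 53,500 (G), 40,000 (D), 16,000 (H), 4,500 (F)
The 3 highest are E, G, D.
Each winner pays its own bid: E $57,500, G $53,500, D $40,000.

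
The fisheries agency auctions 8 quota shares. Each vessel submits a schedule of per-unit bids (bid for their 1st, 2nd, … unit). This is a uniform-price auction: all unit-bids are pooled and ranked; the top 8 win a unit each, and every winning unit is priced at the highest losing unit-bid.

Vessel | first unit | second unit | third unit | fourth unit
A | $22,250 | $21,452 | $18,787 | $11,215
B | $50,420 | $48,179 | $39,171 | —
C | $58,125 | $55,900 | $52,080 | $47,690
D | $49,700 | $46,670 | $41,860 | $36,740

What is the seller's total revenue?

Total revenue: $334,880

Pooled unit-bids ranked (top 8): 58,125 (C-1), 55,900 (C-2), 52,080 (C-3), 50,420 (B-1), 49,700 (D-1), 48,179 (B-2), 47,690 (C-4), 46,670 (D-2)
Highest rejected unit-bid = $41,860.
Allocation: B 2, C 4, D 2. Every unit priced at $41,860.
Revenue = 8 × 41,860 = $334,880.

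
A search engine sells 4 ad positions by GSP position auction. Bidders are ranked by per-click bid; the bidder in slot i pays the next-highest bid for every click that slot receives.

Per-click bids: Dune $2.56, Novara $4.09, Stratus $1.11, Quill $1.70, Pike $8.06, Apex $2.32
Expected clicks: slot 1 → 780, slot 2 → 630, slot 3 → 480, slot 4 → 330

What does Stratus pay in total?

Ranked by bid: $8.06 (Pike) > $4.09 (Novara) > $2.56 (Dune) > $2.32 (Apex) > $1.70 (Quill) > …
Stratus ranks below slot 4 → no slot, pays nothing.

Stratus pays $0.00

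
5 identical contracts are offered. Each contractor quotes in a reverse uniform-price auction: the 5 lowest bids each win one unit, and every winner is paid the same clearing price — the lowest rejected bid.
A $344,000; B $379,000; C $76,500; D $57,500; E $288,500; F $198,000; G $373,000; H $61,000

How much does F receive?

F is paid $344,000

Ordering the bids: 57,500 (D), 61,000 (H), 76,500 (C), 198,000 (F), 288,500 (E), 344,000 (A), 373,000 (G), …
Winners (5 units): D, H, C, F, E.
Lowest unsuccessful bid: $344,000 → clearing price.
F wins → is paid $344,000.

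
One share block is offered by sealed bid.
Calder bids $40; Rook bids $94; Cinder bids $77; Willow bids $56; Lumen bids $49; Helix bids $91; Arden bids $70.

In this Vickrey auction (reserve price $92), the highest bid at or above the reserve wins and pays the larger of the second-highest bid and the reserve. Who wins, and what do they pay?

Rook pays $92

Bids in order: 94 (Rook) > 91 (Helix) > 77 (Cinder) > 70 (Arden) > 56 (Willow) > 49 (Lumen) > …
Rook has the top bid at or above the reserve ($94).
max(second-highest $91, reserve $92) = $92.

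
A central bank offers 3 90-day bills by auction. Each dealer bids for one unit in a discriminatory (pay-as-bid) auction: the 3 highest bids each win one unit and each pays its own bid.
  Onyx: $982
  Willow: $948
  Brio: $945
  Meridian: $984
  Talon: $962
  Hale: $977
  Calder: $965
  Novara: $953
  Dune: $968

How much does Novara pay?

Ordering the bids: 984 (Meridian), 982 (Onyx), 977 (Hale), 968 (Dune), 965 (Calder), …
Winners (3 units): Meridian, Onyx, Hale.
Novara does not win → $0.

Novara pays $0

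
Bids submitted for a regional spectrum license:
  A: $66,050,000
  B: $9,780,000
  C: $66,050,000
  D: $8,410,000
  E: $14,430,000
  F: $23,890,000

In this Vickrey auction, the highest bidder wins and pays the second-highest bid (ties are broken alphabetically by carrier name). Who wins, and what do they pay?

Bids ranked: 66,050,000 (A) > 66,050,000 (C) > 23,890,000 (F) > 14,430,000 (E) > 9,780,000 (B) > 8,410,000 (D)
A and C tie at $66,050,000; tie-break gives it to A.
A is highest; pays the second-highest bid, $66,050,000.

A pays $66,050,000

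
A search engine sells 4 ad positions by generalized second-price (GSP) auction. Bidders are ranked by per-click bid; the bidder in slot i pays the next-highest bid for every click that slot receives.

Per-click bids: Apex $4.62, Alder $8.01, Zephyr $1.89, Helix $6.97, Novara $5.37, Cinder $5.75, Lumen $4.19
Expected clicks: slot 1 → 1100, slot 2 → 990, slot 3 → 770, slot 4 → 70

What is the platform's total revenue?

Per-click bids in order: $8.01 (Alder) > $6.97 (Helix) > $5.75 (Cinder) > $5.37 (Novara) > $4.62 (Apex) > …
Slot 1: Alder pays $6.97 × 1100 = $7667.00
Slot 2: Helix pays $5.75 × 990 = $5692.50
Slot 3: Cinder pays $5.37 × 770 = $4134.90
Slot 4: Novara pays $4.62 × 70 = $323.40
Total = $17817.80

Total revenue: $17817.80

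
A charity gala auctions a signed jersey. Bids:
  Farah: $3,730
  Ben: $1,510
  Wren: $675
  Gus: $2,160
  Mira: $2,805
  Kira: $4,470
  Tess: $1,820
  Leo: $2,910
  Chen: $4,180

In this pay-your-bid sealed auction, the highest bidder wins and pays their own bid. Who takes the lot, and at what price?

Kira pays $4,470

Bids in order: 4,470 (Kira) > 4,180 (Chen) > 3,730 (Farah) > 2,910 (Leo) > 2,805 (Mira) > 2,160 (Gus) > …
Kira has the highest bid and pays exactly that: $4,470.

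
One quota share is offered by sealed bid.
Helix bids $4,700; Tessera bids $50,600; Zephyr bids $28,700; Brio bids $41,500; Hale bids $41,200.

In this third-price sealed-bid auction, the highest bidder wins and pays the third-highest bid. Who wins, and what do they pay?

Tessera pays $41,200

Sorting bids: 50,600 (Tessera) > 41,500 (Brio) > 41,200 (Hale) > 28,700 (Zephyr) > 4,700 (Helix)
Tessera is highest; pays the third-highest bid, $41,200.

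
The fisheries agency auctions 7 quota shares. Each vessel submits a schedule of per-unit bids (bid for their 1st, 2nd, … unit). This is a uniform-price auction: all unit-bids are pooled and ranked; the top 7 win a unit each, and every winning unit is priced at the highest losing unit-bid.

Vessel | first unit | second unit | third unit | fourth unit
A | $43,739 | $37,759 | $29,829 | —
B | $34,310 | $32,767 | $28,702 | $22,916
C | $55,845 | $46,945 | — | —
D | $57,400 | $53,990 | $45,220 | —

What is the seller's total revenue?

Merging the schedules and taking the best 7: 57,400 (D-1), 55,845 (C-1), 53,990 (D-2), 46,945 (C-2), 45,220 (D-3), 43,739 (A-1), 37,759 (A-2)
Highest rejected unit-bid = $34,310.
Allocation: A 2, C 2, D 3. Every unit priced at $34,310.
Revenue = 7 × 34,310 = $240,170.

Total revenue: $240,170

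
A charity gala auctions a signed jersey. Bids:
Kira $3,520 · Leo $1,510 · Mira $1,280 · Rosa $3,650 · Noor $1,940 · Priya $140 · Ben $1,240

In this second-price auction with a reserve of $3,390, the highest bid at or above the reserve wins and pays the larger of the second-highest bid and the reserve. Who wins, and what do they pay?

Rosa pays $3,520

Sorting bids: 3,650 (Rosa) > 3,520 (Kira) > 1,940 (Noor) > 1,510 (Leo) > 1,280 (Mira) > 1,240 (Ben) > …
Highest eligible bid: Rosa at $3,650.
Second-highest bid $3,520 exceeds the reserve $3,390 → payment $3,520.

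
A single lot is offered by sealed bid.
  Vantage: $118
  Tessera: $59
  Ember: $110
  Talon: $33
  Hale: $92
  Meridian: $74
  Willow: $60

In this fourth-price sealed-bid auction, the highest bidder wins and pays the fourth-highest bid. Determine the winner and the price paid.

Rule: the highest bidder wins and pays the fourth-highest bid.
Bids in order: 118 (Vantage) > 110 (Ember) > 92 (Hale) > 74 (Meridian) > 60 (Willow) > 59 (Tessera) > …
Vantage wins; payment is bid #4 in the ranking = $74.

Vantage pays $74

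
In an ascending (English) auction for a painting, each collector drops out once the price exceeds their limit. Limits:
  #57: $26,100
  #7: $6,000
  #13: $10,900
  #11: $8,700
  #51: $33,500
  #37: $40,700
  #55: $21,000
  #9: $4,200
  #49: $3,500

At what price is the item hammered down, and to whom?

#37 wins at $33,500

Ascending (English) auction: the price rises until one bidder remains; the winner pays the price at which the last rival dropped out.
Sorting limits: 40,700 (#37) > 33,500 (#51) > 26,100 (#57) > 21,000 (#55) > 10,900 (#13) > 8,700 (#11) > …
Once the price passes $33,500, only #37 is left; the hammer falls at #51's limit of $33,500.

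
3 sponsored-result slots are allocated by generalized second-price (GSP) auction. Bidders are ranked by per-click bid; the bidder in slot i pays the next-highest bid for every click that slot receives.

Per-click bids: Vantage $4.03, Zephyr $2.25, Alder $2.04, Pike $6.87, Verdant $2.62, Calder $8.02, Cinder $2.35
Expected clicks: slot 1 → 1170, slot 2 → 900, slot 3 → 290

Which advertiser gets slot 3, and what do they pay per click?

Vantage; $2.62 per click

Ranked by bid: $8.02 (Calder) > $6.87 (Pike) > $4.03 (Vantage) > $2.62 (Verdant) > …
Slot 3 goes to the third-ranked bidder, Vantage, who pays the next bid down: $2.62/click.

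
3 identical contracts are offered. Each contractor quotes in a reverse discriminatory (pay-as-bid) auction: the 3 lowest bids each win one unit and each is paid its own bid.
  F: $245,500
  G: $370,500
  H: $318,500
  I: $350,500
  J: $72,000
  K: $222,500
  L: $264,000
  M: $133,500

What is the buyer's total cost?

Bids ranked low→high: 72,000 (J), 133,500 (M), 222,500 (K), 245,500 (F), 264,000 (L), …
Lowest 3: J, M, K.
Total cost = 72,000 + 133,500 + 222,500 = $428,000.

Total cost: $428,000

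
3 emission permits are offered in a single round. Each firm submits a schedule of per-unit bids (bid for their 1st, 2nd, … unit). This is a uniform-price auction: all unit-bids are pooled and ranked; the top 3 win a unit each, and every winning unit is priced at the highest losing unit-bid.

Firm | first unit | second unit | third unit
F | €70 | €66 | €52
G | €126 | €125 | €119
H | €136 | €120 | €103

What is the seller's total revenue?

Total revenue: €360

All unit-bids, highest first — top 3: 136 (H-1), 126 (G-1), 125 (G-2)
The (k+1)-th unit-bid is €120.
Allocation: G 2, H 1. Every unit priced at €120.
Revenue = 3 × 120 = €360.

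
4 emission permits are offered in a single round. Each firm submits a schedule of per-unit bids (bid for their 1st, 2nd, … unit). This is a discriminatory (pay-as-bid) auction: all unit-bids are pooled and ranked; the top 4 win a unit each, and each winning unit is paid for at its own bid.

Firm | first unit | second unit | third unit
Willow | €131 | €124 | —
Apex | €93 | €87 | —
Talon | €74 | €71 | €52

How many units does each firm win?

Apex 2, Willow 2

Merging the schedules and taking the best 4: 131 (Willow-1), 124 (Willow-2), 93 (Apex-1), 87 (Apex-2)
Next rejected bid: €74 (not a price — pay-as-bid).
Allocation: Apex 2, Willow 2.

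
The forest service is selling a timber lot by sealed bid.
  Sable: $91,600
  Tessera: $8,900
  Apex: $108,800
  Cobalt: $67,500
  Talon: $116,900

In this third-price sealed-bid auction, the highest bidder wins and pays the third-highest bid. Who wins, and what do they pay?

Sorting bids: 116,900 (Talon) > 108,800 (Apex) > 91,600 (Sable) > 67,500 (Cobalt) > 8,900 (Tessera)
Talon wins; payment is bid #3 in the ranking = $91,600.

Talon pays $91,600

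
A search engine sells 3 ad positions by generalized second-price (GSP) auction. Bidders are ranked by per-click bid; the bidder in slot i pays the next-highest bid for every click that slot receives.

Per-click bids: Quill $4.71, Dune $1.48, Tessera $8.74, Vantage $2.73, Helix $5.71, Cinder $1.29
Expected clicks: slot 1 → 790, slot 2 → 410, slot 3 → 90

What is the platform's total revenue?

Total revenue: $6687.70

Sorting advertisers: $8.74 (Tessera) > $5.71 (Helix) > $4.71 (Quill) > $2.73 (Vantage) > …
Slot 1: Tessera pays $5.71 × 790 = $4510.90
Slot 2: Helix pays $4.71 × 410 = $1931.10
Slot 3: Quill pays $2.73 × 90 = $245.70
Total = $6687.70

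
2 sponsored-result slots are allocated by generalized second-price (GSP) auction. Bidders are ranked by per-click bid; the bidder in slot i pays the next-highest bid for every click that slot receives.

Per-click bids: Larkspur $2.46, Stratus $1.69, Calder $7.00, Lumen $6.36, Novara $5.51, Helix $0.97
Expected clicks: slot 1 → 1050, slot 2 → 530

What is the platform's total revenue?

Total revenue: $9598.30

Sorting advertisers: $7.00 (Calder) > $6.36 (Lumen) > $5.51 (Novara) > …
Slot 1: Calder pays $6.36 × 1050 = $6678.00
Slot 2: Lumen pays $5.51 × 530 = $2920.30
Total = $9598.30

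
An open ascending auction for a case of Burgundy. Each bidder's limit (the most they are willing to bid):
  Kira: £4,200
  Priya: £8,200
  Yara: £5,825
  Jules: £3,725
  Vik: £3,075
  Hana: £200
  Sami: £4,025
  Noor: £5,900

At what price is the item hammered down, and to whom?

Priya wins at £5,900

Open ascending-bid auction: the price rises until one bidder remains; the winner pays the price at which the last rival dropped out.
Limits ranked: 8,200 (Priya) > 5,900 (Noor) > 5,825 (Yara) > 4,200 (Kira) > 4,025 (Sami) > 3,725 (Jules) > …
Bidding ends when Noor exits at £5,900; Priya takes it.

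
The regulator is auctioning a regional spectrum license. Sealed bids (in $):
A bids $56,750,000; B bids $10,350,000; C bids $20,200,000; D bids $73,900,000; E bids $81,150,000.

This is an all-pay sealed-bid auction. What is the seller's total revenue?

Total revenue: $242,350,000

Bids in order: 81,150,000 (E) > 73,900,000 (D) > 56,750,000 (A) > 20,200,000 (C) > 10,350,000 (B)
Every bidder forfeits their bid regardless of winning.
Revenue = 56,750,000 + 10,350,000 + 20,200,000 + 73,900,000 + 81,150,000 = $242,350,000.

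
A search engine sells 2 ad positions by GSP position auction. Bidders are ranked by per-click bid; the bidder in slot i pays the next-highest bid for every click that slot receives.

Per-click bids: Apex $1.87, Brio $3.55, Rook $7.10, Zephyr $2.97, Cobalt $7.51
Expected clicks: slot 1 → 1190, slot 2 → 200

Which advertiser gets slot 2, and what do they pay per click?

Per-click bids in order: $7.51 (Cobalt) > $7.10 (Rook) > $3.55 (Brio) > …
Slot 2 goes to the second-ranked bidder, Rook, who pays the next bid down: $3.55/click.

Rook; $3.55 per click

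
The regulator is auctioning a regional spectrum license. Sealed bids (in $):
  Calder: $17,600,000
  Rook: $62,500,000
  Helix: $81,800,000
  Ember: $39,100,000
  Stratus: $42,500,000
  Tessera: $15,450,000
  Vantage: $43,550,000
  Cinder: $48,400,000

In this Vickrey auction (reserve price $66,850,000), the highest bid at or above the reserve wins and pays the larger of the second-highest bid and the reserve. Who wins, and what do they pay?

Helix pays $66,850,000

Bids in order: 81,800,000 (Helix) > 62,500,000 (Rook) > 48,400,000 (Cinder) > 43,550,000 (Vantage) > 42,500,000 (Stratus) > 39,100,000 (Ember) > …
Highest eligible bid: Helix at $81,800,000.
Second-highest bid $62,500,000 is below the reserve $66,850,000, so the reserve binds → payment $66,850,000.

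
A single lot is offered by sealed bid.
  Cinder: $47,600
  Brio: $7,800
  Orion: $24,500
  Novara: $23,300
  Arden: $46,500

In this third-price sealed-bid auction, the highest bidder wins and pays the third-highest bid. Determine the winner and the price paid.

Cinder pays $24,500

Sorting bids: 47,600 (Cinder) > 46,500 (Arden) > 24,500 (Orion) > 23,300 (Novara) > 7,800 (Brio)
Cinder is highest; pays the third-highest bid, $24,500.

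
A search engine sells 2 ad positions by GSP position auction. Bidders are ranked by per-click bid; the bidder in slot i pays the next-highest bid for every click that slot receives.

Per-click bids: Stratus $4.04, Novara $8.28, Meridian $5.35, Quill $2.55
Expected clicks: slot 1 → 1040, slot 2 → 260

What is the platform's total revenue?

Total revenue: $6614.40

Sorting advertisers: $8.28 (Novara) > $5.35 (Meridian) > $4.04 (Stratus) > …
Slot 1: Novara pays $5.35 × 1040 = $5564.00
Slot 2: Meridian pays $4.04 × 260 = $1050.40
Total = $6614.40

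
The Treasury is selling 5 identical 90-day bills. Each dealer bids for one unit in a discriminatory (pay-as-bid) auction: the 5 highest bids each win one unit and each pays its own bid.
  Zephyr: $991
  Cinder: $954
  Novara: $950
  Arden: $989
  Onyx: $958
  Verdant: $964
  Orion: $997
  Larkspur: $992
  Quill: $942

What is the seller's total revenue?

Total revenue: $4,933

Bids ranked high→low: 997 (Orion), 992 (Larkspur), 991 (Zephyr), 989 (Arden), 964 (Verdant), 958 (Onyx), 954 (Cinder), …
Winners (5 units): Orion, Larkspur, Zephyr, Arden, Verdant.
Total revenue = 997 + 992 + 991 + 989 + 964 = $4,933.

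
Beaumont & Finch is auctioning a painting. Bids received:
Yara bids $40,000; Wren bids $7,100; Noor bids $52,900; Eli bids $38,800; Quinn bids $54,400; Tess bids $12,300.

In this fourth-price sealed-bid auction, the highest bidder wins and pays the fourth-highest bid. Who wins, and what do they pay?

Fourth-price sealed-bid auction: the highest bidder wins and pays the fourth-highest bid.
Bids in order: 54,400 (Quinn) > 52,900 (Noor) > 40,000 (Yara) > 38,800 (Eli) > 12,300 (Tess) > 7,100 (Wren)
Quinn is highest; pays the fourth-highest bid, $38,800.

Quinn pays $38,800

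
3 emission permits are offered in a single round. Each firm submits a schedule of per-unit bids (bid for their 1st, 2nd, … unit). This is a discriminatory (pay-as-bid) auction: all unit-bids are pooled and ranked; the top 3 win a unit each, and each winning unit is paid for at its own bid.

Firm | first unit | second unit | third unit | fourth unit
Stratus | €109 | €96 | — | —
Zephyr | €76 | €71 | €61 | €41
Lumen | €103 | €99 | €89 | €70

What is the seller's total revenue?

Total revenue: €311

Merging the schedules and taking the best 3: 109 (Stratus-1), 103 (Lumen-1), 99 (Lumen-2)
Next rejected bid: €96 (not a price — pay-as-bid).
Each winning unit pays its own bid.
Revenue = 109 + 103 + 99 = €311.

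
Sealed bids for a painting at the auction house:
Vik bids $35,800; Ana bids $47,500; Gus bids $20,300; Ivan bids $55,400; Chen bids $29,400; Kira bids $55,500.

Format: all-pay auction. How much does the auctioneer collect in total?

Total revenue: $243,900

Sorting bids: 55,500 (Kira) > 55,400 (Ivan) > 47,500 (Ana) > 35,800 (Vik) > 29,400 (Chen) > 20,300 (Gus)
Every bidder forfeits their bid regardless of winning.
Revenue = 35,800 + 47,500 + 20,300 + 55,400 + 29,400 + 55,500 = $243,900.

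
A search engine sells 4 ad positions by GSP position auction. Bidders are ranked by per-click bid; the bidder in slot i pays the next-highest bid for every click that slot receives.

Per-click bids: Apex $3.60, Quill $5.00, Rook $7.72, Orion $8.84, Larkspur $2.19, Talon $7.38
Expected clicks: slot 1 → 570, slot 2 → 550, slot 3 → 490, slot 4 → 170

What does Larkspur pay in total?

Sorting advertisers: $8.84 (Orion) > $7.72 (Rook) > $7.38 (Talon) > $5.00 (Quill) > $3.60 (Apex) > …
Larkspur ranks below slot 4 → no slot, pays nothing.

Larkspur pays $0.00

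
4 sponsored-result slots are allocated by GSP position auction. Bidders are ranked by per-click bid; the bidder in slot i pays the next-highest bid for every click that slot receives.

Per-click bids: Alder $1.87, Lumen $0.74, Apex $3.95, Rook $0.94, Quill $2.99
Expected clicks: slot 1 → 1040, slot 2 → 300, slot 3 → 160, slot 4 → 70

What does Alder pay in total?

Per-click bids in order: $3.95 (Apex) > $2.99 (Quill) > $1.87 (Alder) > $0.94 (Rook) > $0.74 (Lumen)
Alder holds slot 3 → pays next bid $0.94 × 160 clicks = $150.40.

Alder pays $150.40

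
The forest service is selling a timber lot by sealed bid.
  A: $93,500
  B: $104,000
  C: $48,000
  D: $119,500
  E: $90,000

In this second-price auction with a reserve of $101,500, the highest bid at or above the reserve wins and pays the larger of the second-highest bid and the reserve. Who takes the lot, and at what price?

D pays $104,000

Sorting bids: 119,500 (D) > 104,000 (B) > 93,500 (A) > 90,000 (E) > 48,000 (C)
D has the top bid at or above the reserve ($119,500).
max(second-highest $104,000, reserve $101,500) = $104,000; the reserve does not bind.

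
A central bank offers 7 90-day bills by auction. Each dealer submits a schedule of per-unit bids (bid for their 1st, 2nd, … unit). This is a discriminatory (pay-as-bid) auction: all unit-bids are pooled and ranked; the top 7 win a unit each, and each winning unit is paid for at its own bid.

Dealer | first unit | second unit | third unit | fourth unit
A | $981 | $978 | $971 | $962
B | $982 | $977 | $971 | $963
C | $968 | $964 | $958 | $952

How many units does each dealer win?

Pooled unit-bids ranked (top 7): 982 (B-1), 981 (A-1), 978 (A-2), 977 (B-2), 971 (A-3), 971 (B-3), 968 (C-1)
Next rejected bid: $964 (not a price — pay-as-bid).
Allocation: A 3, B 3, C 1.

A 3, B 3, C 1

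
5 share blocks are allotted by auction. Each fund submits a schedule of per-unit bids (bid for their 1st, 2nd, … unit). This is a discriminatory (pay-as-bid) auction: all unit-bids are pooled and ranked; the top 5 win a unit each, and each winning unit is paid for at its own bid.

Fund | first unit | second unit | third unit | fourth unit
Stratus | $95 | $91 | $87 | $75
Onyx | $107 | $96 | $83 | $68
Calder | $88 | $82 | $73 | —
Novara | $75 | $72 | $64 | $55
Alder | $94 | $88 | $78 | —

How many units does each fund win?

Pooled unit-bids ranked (top 5): 107 (Onyx-1), 96 (Onyx-2), 95 (Stratus-1), 94 (Alder-1), 91 (Stratus-2)
Next rejected bid: $88 (not a price — pay-as-bid).
Allocation: Alder 1, Onyx 2, Stratus 2.

Alder 1, Onyx 2, Stratus 2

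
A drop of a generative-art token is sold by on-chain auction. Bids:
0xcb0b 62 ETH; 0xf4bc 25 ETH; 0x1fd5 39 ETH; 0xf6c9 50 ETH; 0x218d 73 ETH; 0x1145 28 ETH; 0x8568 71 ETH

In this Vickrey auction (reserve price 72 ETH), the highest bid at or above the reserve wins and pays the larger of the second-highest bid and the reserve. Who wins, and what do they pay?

Bids in order: 73 (0x218d) > 71 (0x8568) > 62 (0xcb0b) > 50 (0xf6c9) > 39 (0x1fd5) > 28 (0x1145) > …
0x218d has the top bid at or above the reserve (73 ETH).
max(second-highest 71 ETH, reserve 72 ETH) = 72 ETH.

0x218d pays 72 ETH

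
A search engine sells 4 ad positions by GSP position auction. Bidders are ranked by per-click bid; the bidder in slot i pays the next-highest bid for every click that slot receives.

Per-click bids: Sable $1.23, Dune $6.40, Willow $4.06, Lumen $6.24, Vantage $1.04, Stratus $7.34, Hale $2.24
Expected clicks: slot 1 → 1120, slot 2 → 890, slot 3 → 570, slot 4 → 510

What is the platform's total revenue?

Sorting advertisers: $7.34 (Stratus) > $6.40 (Dune) > $6.24 (Lumen) > $4.06 (Willow) > $2.24 (Hale) > …
Slot 1: Stratus pays $6.40 × 1120 = $7168.00
Slot 2: Dune pays $6.24 × 890 = $5553.60
Slot 3: Lumen pays $4.06 × 570 = $2314.20
Slot 4: Willow pays $2.24 × 510 = $1142.40
Total = $16178.20

Total revenue: $16178.20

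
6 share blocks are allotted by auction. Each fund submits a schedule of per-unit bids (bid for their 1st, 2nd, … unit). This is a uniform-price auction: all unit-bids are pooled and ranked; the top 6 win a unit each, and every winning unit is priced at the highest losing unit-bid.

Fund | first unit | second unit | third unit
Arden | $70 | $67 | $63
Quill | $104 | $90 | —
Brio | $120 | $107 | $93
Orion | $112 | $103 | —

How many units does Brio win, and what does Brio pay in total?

Pooled unit-bids ranked (top 6): 120 (Brio-1), 112 (Orion-1), 107 (Brio-2), 104 (Quill-1), 103 (Orion-2), 93 (Brio-3)
First bid not allocated: $90.
Brio wins 3 unit(s) at $90 each.

Brio: 3 units, pays $270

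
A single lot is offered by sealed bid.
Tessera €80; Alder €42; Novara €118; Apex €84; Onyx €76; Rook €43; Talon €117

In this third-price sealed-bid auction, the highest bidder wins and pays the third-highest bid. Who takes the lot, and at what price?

Rule: the highest bidder wins and pays the third-highest bid.
Bids in order: 118 (Novara) > 117 (Talon) > 84 (Apex) > 80 (Tessera) > 76 (Onyx) > 43 (Rook) > …
Novara wins; payment is bid #3 in the ranking = €84.

Novara pays €84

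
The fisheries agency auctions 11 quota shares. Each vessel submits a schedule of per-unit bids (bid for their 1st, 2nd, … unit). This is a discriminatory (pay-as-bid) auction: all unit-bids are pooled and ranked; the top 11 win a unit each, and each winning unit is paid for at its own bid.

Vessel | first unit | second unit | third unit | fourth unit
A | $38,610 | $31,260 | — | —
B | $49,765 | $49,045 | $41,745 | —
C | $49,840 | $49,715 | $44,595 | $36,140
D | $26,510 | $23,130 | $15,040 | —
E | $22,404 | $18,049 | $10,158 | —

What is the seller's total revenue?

Total revenue: $440,355

All unit-bids, highest first — top 11: 49,840 (C-1), 49,765 (B-1), 49,715 (C-2), 49,045 (B-2), 44,595 (C-3), 41,745 (B-3), 38,610 (A-1), 36,140 (C-4), 31,260 (A-2), 26,510 (D-1), 23,130 (D-2)
Next rejected bid: $22,404 (not a price — pay-as-bid).
Each winning unit pays its own bid.
Revenue = 49,840 + 49,765 + 49,715 + 49,045 + 44,595 + 41,745 + 38,610 + 36,140 + 31,260 + 26,510 + 23,130 = $440,355.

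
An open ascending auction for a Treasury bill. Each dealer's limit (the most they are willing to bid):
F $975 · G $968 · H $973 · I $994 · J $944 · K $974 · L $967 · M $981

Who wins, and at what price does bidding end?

I wins at $981

Limits in order: 994 (I) > 981 (M) > 975 (F) > 974 (K) > 973 (H) > 968 (G) > …
Once the price passes $981, only I is left; the hammer falls at M's limit of $981.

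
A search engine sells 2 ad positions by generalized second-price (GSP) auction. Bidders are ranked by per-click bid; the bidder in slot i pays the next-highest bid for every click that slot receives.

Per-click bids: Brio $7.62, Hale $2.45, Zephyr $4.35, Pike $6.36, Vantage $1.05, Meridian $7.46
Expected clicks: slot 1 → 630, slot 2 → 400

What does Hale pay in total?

Ranked by bid: $7.62 (Brio) > $7.46 (Meridian) > $6.36 (Pike) > …
Hale ranks below slot 2 → no slot, pays nothing.

Hale pays $0.00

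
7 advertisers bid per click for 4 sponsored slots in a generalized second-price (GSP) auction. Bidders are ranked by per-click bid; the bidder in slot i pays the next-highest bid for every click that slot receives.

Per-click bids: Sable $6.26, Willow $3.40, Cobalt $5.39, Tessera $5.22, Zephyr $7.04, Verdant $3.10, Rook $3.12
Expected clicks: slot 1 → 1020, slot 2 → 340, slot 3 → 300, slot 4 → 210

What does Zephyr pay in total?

Per-click bids in order: $7.04 (Zephyr) > $6.26 (Sable) > $5.39 (Cobalt) > $5.22 (Tessera) > $3.40 (Willow) > …
Zephyr holds slot 1 → pays next bid $6.26 × 1020 clicks = $6385.20.

Zephyr pays $6385.20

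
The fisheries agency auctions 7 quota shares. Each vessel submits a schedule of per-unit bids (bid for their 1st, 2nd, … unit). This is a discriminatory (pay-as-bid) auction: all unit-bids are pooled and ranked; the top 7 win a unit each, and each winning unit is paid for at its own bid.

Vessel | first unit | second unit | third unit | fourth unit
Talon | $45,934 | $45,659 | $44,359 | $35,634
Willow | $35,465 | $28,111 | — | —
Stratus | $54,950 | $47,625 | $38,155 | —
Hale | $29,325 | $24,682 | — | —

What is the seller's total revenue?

Total revenue: $312,316

Pooled unit-bids ranked (top 7): 54,950 (Stratus-1), 47,625 (Stratus-2), 45,934 (Talon-1), 45,659 (Talon-2), 44,359 (Talon-3), 38,155 (Stratus-3), 35,634 (Talon-4)
Next rejected bid: $35,465 (not a price — pay-as-bid).
Each winning unit pays its own bid.
Revenue = 54,950 + 47,625 + 45,934 + 45,659 + 44,359 + 38,155 + 35,634 = $312,316.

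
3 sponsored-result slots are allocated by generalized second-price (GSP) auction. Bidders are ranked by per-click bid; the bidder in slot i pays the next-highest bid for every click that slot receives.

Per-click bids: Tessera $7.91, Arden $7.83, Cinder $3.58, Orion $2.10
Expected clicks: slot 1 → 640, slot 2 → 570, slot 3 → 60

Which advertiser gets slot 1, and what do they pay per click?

Tessera; $7.83 per click

Per-click bids in order: $7.91 (Tessera) > $7.83 (Arden) > $3.58 (Cinder) > $2.10 (Orion)
Slot 1 goes to the first-ranked bidder, Tessera, who pays the next bid down: $7.83/click.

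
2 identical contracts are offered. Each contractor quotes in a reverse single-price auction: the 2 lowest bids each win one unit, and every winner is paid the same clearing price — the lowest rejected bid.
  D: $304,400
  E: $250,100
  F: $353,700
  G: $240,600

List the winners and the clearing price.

G, E; each is paid $304,400

Ordering the bids: 240,600 (G), 250,100 (E), 304,400 (D), 353,700 (F)
The 2 lowest are G, E.
Clearing price = lowest rejected bid = $304,400.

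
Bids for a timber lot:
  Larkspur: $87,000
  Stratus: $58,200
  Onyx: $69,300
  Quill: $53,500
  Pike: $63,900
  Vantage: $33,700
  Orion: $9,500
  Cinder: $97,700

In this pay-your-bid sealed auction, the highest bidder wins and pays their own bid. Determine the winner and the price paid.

Cinder pays $97,700

Bids ranked: 97,700 (Cinder) > 87,000 (Larkspur) > 69,300 (Onyx) > 63,900 (Pike) > 58,200 (Stratus) > 53,500 (Quill) > …
Cinder is highest → pays own bid, $97,700.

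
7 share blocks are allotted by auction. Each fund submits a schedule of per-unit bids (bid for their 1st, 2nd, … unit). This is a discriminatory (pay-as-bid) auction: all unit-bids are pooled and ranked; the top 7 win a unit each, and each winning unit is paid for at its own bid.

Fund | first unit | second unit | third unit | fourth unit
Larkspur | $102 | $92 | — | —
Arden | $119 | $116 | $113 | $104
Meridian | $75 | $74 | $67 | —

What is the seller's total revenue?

All unit-bids, highest first — top 7: 119 (Arden-1), 116 (Arden-2), 113 (Arden-3), 104 (Arden-4), 102 (Larkspur-1), 92 (Larkspur-2), 75 (Meridian-1)
Next rejected bid: $74 (not a price — pay-as-bid).
Each winning unit pays its own bid.
Revenue = 119 + 116 + 113 + 104 + 102 + 92 + 75 = $721.

Total revenue: $721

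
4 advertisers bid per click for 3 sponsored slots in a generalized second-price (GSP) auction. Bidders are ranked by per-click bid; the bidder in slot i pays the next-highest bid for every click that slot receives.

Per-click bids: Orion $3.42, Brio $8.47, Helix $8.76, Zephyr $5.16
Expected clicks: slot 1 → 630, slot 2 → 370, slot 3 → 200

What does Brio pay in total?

Ranked by bid: $8.76 (Helix) > $8.47 (Brio) > $5.16 (Zephyr) > $3.42 (Orion)
Brio holds slot 2 → pays next bid $5.16 × 370 clicks = $1909.20.

Brio pays $1909.20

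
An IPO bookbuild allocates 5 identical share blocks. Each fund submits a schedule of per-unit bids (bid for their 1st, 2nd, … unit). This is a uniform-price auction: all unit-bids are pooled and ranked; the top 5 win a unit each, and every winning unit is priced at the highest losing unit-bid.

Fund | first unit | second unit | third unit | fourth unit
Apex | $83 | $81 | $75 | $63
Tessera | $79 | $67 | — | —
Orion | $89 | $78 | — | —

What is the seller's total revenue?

Total revenue: $375

All unit-bids, highest first — top 5: 89 (Orion-1), 83 (Apex-1), 81 (Apex-2), 79 (Tessera-1), 78 (Orion-2)
Highest rejected unit-bid = $75.
Allocation: Apex 2, Orion 2, Tessera 1. Every unit priced at $75.
Revenue = 5 × 75 = $375.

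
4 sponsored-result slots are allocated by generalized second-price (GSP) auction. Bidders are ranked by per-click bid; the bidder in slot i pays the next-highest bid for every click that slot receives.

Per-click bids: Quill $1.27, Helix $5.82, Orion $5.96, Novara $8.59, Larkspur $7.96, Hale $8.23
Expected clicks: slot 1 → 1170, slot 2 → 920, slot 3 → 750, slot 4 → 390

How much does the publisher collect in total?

Ranked by bid: $8.59 (Novara) > $8.23 (Hale) > $7.96 (Larkspur) > $5.96 (Orion) > $5.82 (Helix) > …
Slot 1: Novara pays $8.23 × 1170 = $9629.10
Slot 2: Hale pays $7.96 × 920 = $7323.20
Slot 3: Larkspur pays $5.96 × 750 = $4470.00
Slot 4: Orion pays $5.82 × 390 = $2269.80
Total = $23692.10

Total revenue: $23692.10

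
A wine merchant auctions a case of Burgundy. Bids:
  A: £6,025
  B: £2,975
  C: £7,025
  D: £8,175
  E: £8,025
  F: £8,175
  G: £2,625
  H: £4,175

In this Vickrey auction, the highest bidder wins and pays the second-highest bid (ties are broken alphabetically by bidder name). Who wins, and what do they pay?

D pays £8,175

Vickrey auction: the highest bidder wins and pays the second-highest bid.
Sorting bids: 8,175 (D) > 8,175 (F) > 8,025 (E) > 7,025 (C) > 6,025 (A) > 4,175 (H) > …
D and F tie at £8,175; tie-break gives it to D.
D wins with the highest bid; price is set by the runner-up at £8,175.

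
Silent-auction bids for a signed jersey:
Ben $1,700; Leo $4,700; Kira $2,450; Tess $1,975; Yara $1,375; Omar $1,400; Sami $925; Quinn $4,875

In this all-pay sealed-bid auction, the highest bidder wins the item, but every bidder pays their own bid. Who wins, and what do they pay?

Quinn pays $4,875

Rule: the highest bidder wins the item, but every bidder pays their own bid.
Bids ranked: 4,875 (Quinn) > 4,700 (Leo) > 2,450 (Kira) > 1,975 (Tess) > 1,700 (Ben) > 1,400 (Omar) > …
Quinn is highest and takes the item; every bidder forfeits their bid.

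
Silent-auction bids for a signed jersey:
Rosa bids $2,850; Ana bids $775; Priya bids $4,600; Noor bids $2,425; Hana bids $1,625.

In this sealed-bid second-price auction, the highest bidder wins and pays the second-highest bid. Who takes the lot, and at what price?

Priya pays $2,850

Sorting bids: 4,600 (Priya) > 2,850 (Rosa) > 2,425 (Noor) > 1,625 (Hana) > 775 (Ana)
Priya is highest; pays the second-highest bid, $2,850.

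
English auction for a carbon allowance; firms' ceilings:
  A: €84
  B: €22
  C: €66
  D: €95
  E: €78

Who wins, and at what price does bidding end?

D wins at €84

Sorting limits: 95 (D) > 84 (A) > 78 (E) > 66 (C) > 22 (B)
Once the price passes €84, only D is left; the hammer falls at A's limit of €84.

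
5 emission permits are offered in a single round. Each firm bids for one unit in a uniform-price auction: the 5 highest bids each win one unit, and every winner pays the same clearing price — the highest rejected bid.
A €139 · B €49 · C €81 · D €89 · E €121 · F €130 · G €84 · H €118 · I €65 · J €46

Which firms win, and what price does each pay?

Sorting: 139 (A), 130 (F), 121 (E), 118 (H), 89 (D), 84 (G), 81 (C), …
Winners (5 units): A, F, E, H, D.
Highest unsuccessful bid: €84 → clearing price.

A, F, E, H, D; each pays €84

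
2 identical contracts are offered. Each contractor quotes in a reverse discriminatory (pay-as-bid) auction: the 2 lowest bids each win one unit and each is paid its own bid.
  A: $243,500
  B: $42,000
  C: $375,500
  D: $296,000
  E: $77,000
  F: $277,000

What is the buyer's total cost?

Ordering the bids: 42,000 (B), 77,000 (E), 243,500 (A), 277,000 (F), …
The 2 lowest are B, E.
Total cost = 42,000 + 77,000 = $119,000.

Total cost: $119,000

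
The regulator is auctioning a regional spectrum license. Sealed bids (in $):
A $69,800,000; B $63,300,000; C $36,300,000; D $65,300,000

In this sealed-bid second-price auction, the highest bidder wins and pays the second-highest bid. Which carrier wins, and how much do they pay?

A pays $65,300,000

Sealed-bid second-price auction: the highest bidder wins and pays the second-highest bid.
Bids ranked: 69,800,000 (A) > 65,300,000 (D) > 63,300,000 (B) > 36,300,000 (C)
A is highest; pays the second-highest bid, $65,300,000.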